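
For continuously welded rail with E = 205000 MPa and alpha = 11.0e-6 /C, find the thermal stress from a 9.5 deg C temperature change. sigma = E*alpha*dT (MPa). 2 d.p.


sigma = E * alpha * dT
sigma = 205000 * 11.0e-6 * 9.5
sigma = 2.255 * 9.5
sigma = 21.42 MPa

21.42


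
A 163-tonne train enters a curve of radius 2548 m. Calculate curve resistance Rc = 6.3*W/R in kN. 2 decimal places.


Rc = 6.3 * W / R
Rc = 6.3 * 163 / 2548
Rc = 1026.9 / 2548
Rc = 0.40 kN

0.40


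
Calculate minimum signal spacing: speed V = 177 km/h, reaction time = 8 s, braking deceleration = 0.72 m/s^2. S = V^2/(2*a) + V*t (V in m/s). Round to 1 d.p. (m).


V = 177 / 3.6 = 49.1667 m/s
Braking distance = 49.1667^2 / (2*0.72) = 1678.723 m
Sighting distance = 49.1667 * 8 = 393.3333 m
S = 1678.723 + 393.3333 = 2072.1 m

2072.1


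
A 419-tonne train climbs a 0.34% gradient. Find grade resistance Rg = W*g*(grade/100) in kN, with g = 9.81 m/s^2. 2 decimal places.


Rg = W * 9.81 * grade / 100
Rg = 419 * 9.81 * 0.34 / 100
Rg = 4110.39 * 0.0034
Rg = 13.98 kN

13.98


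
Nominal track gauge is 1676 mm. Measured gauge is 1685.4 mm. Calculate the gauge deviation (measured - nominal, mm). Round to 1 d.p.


Deviation = measured - nominal
Deviation = 1685.4 - 1676
Deviation = 9.4 mm

9.4


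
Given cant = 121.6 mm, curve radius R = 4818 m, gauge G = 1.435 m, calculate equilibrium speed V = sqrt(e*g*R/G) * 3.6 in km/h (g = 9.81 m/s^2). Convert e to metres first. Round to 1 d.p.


Convert cant: e = 121.6 mm = 0.1216 m
V_ms = sqrt(0.1216 * 9.81 * 4818 / 1.435)
V_ms = sqrt(4005.137929) = 63.2862 m/s
V = 63.2862 * 3.6 = 227.8 km/h

227.8


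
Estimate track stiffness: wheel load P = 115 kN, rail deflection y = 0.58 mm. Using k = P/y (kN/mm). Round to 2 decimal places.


Track stiffness k = P / y
k = 115 / 0.58
k = 198.28 kN/mm

198.28


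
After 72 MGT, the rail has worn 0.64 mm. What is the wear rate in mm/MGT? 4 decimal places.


Wear rate = total wear / cumulative tonnage
Rate = 0.64 / 72
Rate = 0.0089 mm/MGT

0.0089


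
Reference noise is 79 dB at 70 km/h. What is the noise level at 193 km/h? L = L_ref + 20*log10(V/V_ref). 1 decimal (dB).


V/V_ref = 193 / 70 = 2.757143
log10(2.757143) = 0.440459
20 * 0.440459 = 8.8092
L = 79 + 8.8092 = 87.8 dB

87.8


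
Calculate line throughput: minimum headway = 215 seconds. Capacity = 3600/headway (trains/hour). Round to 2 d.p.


Capacity = 3600 / headway
Capacity = 3600 / 215
Capacity = 16.74 trains/hour

16.74


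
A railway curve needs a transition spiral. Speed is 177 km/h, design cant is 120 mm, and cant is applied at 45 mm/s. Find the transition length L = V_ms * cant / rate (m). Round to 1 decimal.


Convert speed: V = 177 / 3.6 = 49.1667 m/s
L = 49.1667 * 120 / 45
L = 5900.0 / 45
L = 131.1 m

131.1


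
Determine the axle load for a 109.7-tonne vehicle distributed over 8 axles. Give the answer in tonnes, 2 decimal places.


Load per axle = total weight / number of axles
Load = 109.7 / 8
Load = 13.71 tonnes

13.71


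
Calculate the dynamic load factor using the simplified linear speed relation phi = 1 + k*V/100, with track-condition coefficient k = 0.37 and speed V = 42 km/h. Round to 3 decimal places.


phi = 1 + k * V / 100
phi = 1 + 0.37 * 42 / 100
phi = 1 + 0.1554
phi = 1.155

1.155


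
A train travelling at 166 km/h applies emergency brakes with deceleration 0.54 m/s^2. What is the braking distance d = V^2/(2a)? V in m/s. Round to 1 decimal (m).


Convert speed: V = 166 / 3.6 = 46.1111 m/s
V^2 = 2126.2346
d = 2126.2346 / (2 * 0.54)
d = 2126.2346 / 1.08
d = 1968.7 m

1968.7


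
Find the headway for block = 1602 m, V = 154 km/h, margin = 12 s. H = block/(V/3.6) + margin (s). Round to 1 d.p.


V = 154 / 3.6 = 42.7778 m/s
Block traversal time = 1602 / 42.7778 = 37.4494 s
Headway = 37.4494 + 12
Headway = 49.4 s

49.4


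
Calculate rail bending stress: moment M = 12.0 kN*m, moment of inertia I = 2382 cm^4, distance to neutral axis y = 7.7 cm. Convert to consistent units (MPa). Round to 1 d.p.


Convert units:
M = 12.0 kN*m = 12000000 N*mm
y = 7.7 cm = 77 mm
I = 2382 cm^4 = 23820000 mm^4
sigma = 12000000 * 77 / 23820000
sigma = 38.8 MPa

38.8


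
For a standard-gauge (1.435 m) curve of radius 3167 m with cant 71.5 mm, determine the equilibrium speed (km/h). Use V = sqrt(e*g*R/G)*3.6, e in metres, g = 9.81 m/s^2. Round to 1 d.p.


Convert cant: e = 71.5 mm = 0.0715 m
V_ms = sqrt(0.0715 * 9.81 * 3167 / 1.435)
V_ms = sqrt(1548.000909) = 39.3446 m/s
V = 39.3446 * 3.6 = 141.6 km/h

141.6


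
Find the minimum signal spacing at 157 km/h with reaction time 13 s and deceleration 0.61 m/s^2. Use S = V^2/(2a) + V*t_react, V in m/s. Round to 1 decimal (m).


V = 157 / 3.6 = 43.6111 m/s
Braking distance = 43.6111^2 / (2*0.61) = 1558.9582 m
Sighting distance = 43.6111 * 13 = 566.9444 m
S = 1558.9582 + 566.9444 = 2125.9 m

2125.9


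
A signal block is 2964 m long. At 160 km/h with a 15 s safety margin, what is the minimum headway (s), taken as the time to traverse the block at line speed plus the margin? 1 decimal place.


V = 160 / 3.6 = 44.4444 m/s
Block traversal time = 2964 / 44.4444 = 66.69 s
Headway = 66.69 + 15
Headway = 81.7 s

81.7


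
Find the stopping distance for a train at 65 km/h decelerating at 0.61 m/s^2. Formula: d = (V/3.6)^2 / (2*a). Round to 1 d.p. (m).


Convert speed: V = 65 / 3.6 = 18.0556 m/s
V^2 = 326.0031
d = 326.0031 / (2 * 0.61)
d = 326.0031 / 1.22
d = 267.2 m

267.2


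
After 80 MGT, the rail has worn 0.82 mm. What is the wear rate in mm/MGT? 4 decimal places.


Wear rate = total wear / cumulative tonnage
Rate = 0.82 / 80
Rate = 0.0103 mm/MGT

0.0103


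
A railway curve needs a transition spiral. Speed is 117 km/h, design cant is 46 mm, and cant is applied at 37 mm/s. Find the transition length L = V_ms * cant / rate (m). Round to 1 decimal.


Convert speed: V = 117 / 3.6 = 32.5 m/s
L = 32.5 * 46 / 37
L = 1495.0 / 37
L = 40.4 m

40.4


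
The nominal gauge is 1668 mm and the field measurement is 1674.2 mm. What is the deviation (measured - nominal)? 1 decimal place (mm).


Deviation = measured - nominal
Deviation = 1674.2 - 1668
Deviation = 6.2 mm

6.2


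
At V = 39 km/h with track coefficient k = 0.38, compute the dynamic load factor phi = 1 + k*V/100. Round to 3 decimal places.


phi = 1 + k * V / 100
phi = 1 + 0.38 * 39 / 100
phi = 1 + 0.1482
phi = 1.148

1.148


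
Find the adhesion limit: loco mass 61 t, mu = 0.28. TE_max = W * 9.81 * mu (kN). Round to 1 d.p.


TE_max = W * g * mu
TE_max = 61 * 9.81 * 0.28
TE_max = 598.41 * 0.28
TE_max = 167.6 kN

167.6


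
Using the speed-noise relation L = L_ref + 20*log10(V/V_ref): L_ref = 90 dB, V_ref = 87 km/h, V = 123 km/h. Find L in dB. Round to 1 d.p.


V/V_ref = 123 / 87 = 1.413793
log10(1.413793) = 0.150386
20 * 0.150386 = 3.0077
L = 90 + 3.0077 = 93.0 dB

93.0


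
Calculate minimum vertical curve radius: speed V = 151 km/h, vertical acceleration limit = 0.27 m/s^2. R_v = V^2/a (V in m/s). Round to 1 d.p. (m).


Convert speed: V = 151 / 3.6 = 41.9444 m/s
V^2 = 1759.3364 m^2/s^2
R_v = 1759.3364 / 0.27
R_v = 6516.1 m

6516.1


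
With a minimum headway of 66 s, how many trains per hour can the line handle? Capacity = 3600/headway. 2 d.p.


Capacity = 3600 / headway
Capacity = 3600 / 66
Capacity = 54.55 trains/hour

54.55


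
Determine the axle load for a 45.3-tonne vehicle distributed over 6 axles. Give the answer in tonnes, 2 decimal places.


Load per axle = total weight / number of axles
Load = 45.3 / 6
Load = 7.55 tonnes

7.55


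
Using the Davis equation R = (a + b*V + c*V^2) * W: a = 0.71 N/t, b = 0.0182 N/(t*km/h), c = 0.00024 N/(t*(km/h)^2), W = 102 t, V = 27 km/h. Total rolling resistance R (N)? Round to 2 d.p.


b*V = 0.0182 * 27 = 0.4914
c*V^2 = 0.00024 * 729 = 0.17496
R_per_t = 0.71 + 0.4914 + 0.17496 = 1.37636 N/t
R_total = 1.37636 * 102 = 140.39 N

140.39


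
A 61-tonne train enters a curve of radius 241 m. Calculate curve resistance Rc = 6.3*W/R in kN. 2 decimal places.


Rc = 6.3 * W / R
Rc = 6.3 * 61 / 241
Rc = 384.3 / 241
Rc = 1.59 kN

1.59


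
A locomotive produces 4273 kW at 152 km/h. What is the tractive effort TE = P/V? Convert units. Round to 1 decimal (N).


Convert: P = 4273 kW = 4273000 W
V = 152 / 3.6 = 42.2222 m/s
TE = 4273000 / 42.2222
TE = 101202.6 N

101202.6


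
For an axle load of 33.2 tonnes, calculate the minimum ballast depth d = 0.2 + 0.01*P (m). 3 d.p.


d = 0.2 + 0.01 * 33.2
d = 0.2 + 0.332
d = 0.532 m

0.532


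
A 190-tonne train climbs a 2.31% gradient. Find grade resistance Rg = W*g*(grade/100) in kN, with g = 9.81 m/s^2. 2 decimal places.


Rg = W * 9.81 * grade / 100
Rg = 190 * 9.81 * 2.31 / 100
Rg = 1863.9 * 0.0231
Rg = 43.06 kN

43.06


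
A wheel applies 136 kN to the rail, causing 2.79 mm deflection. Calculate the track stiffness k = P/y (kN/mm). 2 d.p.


Track stiffness k = P / y
k = 136 / 2.79
k = 48.75 kN/mm

48.75


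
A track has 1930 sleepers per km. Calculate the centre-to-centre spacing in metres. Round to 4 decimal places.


Spacing = 1000 m / number of sleepers
Spacing = 1000 / 1930
Spacing = 0.5181 m

0.5181


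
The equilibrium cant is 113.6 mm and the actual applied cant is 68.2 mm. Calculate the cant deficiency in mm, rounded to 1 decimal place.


Cant deficiency = equilibrium cant - actual cant
CD = 113.6 - 68.2
CD = 45.4 mm

45.4


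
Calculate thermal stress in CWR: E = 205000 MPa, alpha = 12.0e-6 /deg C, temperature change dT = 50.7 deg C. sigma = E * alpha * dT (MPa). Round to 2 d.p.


sigma = E * alpha * dT
sigma = 205000 * 12.0e-6 * 50.7
sigma = 2.46 * 50.7
sigma = 124.72 MPa

124.72


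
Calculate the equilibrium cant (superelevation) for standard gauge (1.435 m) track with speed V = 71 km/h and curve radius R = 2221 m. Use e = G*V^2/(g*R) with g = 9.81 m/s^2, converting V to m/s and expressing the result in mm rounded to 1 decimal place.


Convert speed: V = 71 / 3.6 = 19.7222 m/s
Apply formula: e = 1.435 * 19.7222^2 / (9.81 * 2221)
e = 1.435 * 388.966 / 21788.01
e = 0.025618 m = 25.6 mm

25.6


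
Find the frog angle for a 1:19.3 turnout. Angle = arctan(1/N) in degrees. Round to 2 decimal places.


1/N = 1/19.3 = 0.051813
angle = arctan(0.051813) = 0.051767 rad
angle = 0.051767 * 180/pi = 2.97 degrees

2.97


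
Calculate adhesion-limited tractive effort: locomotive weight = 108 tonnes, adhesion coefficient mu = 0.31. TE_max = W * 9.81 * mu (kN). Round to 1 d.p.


TE_max = W * g * mu
TE_max = 108 * 9.81 * 0.31
TE_max = 1059.48 * 0.31
TE_max = 328.4 kN

328.4


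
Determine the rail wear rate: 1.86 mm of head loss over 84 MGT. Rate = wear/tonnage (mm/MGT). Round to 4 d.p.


Wear rate = total wear / cumulative tonnage
Rate = 1.86 / 84
Rate = 0.0221 mm/MGT

0.0221


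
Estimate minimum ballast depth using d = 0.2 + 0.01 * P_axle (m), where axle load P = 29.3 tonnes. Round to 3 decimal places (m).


d = 0.2 + 0.01 * 29.3
d = 0.2 + 0.293
d = 0.493 m

0.493


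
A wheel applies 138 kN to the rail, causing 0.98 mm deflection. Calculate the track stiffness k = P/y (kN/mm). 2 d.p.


Track stiffness k = P / y
k = 138 / 0.98
k = 140.82 kN/mm

140.82


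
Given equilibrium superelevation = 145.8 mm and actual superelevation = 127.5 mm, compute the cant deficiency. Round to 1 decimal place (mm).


Cant deficiency = equilibrium cant - actual cant
CD = 145.8 - 127.5
CD = 18.3 mm

18.3


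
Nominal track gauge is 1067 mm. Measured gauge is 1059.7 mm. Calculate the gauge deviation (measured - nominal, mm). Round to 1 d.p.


Deviation = measured - nominal
Deviation = 1059.7 - 1067
Deviation = -7.3 mm

-7.3


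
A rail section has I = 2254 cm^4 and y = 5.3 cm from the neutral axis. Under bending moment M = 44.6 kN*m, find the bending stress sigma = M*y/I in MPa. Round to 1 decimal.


Convert units:
M = 44.6 kN*m = 44600000 N*mm
y = 5.3 cm = 53 mm
I = 2254 cm^4 = 22540000 mm^4
sigma = 44600000 * 53 / 22540000
sigma = 104.9 MPa

104.9


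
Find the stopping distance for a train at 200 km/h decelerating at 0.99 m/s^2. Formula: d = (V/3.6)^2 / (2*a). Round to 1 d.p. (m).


Convert speed: V = 200 / 3.6 = 55.5556 m/s
V^2 = 3086.4198
d = 3086.4198 / (2 * 0.99)
d = 3086.4198 / 1.98
d = 1558.8 m

1558.8


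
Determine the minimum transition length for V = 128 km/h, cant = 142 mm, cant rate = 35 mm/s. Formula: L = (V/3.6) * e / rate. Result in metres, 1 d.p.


Convert speed: V = 128 / 3.6 = 35.5556 m/s
L = 35.5556 * 142 / 35
L = 5048.8889 / 35
L = 144.3 m

144.3


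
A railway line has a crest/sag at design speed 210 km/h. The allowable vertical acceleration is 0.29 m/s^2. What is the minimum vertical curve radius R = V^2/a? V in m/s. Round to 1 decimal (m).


Convert speed: V = 210 / 3.6 = 58.3333 m/s
V^2 = 3402.7778 m^2/s^2
R_v = 3402.7778 / 0.29
R_v = 11733.7 m

11733.7


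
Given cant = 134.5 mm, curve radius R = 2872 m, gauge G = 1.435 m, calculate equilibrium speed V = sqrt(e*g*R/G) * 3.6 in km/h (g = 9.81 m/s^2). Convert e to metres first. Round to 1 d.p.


Convert cant: e = 134.5 mm = 0.1345 m
V_ms = sqrt(0.1345 * 9.81 * 2872 / 1.435)
V_ms = sqrt(2640.728948) = 51.388 m/s
V = 51.388 * 3.6 = 185.0 km/h

185.0


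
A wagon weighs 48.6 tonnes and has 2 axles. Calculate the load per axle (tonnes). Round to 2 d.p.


Load per axle = total weight / number of axles
Load = 48.6 / 2
Load = 24.30 tonnes

24.30


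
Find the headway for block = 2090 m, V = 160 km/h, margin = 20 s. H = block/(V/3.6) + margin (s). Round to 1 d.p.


V = 160 / 3.6 = 44.4444 m/s
Block traversal time = 2090 / 44.4444 = 47.025 s
Headway = 47.025 + 20
Headway = 67.0 s

67.0


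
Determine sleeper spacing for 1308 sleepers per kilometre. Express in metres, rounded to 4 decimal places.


Spacing = 1000 m / number of sleepers
Spacing = 1000 / 1308
Spacing = 0.7645 m

0.7645


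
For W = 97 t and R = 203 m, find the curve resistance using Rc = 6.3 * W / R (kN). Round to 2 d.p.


Rc = 6.3 * W / R
Rc = 6.3 * 97 / 203
Rc = 611.1 / 203
Rc = 3.01 kN

3.01


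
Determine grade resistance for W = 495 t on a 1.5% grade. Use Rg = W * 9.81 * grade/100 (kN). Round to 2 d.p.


Rg = W * 9.81 * grade / 100
Rg = 495 * 9.81 * 1.5 / 100
Rg = 4855.95 * 0.015
Rg = 72.84 kN

72.84


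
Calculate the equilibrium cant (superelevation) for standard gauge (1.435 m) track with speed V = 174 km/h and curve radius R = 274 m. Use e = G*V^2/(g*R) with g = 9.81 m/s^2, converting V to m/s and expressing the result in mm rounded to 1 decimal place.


Convert speed: V = 174 / 3.6 = 48.3333 m/s
Apply formula: e = 1.435 * 48.3333^2 / (9.81 * 274)
e = 1.435 * 2336.1111 / 2687.94
e = 1.24717 m = 1247.2 mm

1247.2


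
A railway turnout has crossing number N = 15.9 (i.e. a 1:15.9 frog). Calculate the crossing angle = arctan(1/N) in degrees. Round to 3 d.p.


1/N = 1/15.9 = 0.062893
angle = arctan(0.062893) = 0.06281 rad
angle = 0.06281 * 180/pi = 3.599 degrees

3.599


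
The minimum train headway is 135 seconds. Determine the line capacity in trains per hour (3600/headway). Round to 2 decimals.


Capacity = 3600 / headway
Capacity = 3600 / 135
Capacity = 26.67 trains/hour

26.67


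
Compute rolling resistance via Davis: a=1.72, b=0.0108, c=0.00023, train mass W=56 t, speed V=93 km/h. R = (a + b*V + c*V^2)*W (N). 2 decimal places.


b*V = 0.0108 * 93 = 1.0044
c*V^2 = 0.00023 * 8649 = 1.98927
R_per_t = 1.72 + 1.0044 + 1.98927 = 4.71367 N/t
R_total = 4.71367 * 56 = 263.97 N

263.97


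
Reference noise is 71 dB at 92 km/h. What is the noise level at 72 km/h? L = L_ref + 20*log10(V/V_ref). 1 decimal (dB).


V/V_ref = 72 / 92 = 0.782609
log10(0.782609) = -0.106455
20 * -0.106455 = -2.1291
L = 71 + -2.1291 = 68.9 dB

68.9


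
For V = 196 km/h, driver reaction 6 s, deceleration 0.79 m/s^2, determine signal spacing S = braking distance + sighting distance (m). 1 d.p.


V = 196 / 3.6 = 54.4444 m/s
Braking distance = 54.4444^2 / (2*0.79) = 1876.0744 m
Sighting distance = 54.4444 * 6 = 326.6667 m
S = 1876.0744 + 326.6667 = 2202.7 m

2202.7


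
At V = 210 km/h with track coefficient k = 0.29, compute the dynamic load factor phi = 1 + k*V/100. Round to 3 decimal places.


phi = 1 + k * V / 100
phi = 1 + 0.29 * 210 / 100
phi = 1 + 0.609
phi = 1.609

1.609


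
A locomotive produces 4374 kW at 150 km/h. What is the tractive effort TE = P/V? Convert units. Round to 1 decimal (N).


Convert: P = 4374 kW = 4374000 W
V = 150 / 3.6 = 41.6667 m/s
TE = 4374000 / 41.6667
TE = 104976.0 N

104976.0


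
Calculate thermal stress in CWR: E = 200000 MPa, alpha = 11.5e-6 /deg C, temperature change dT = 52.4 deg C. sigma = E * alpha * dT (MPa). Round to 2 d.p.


sigma = E * alpha * dT
sigma = 200000 * 11.5e-6 * 52.4
sigma = 2.3 * 52.4
sigma = 120.52 MPa

120.52


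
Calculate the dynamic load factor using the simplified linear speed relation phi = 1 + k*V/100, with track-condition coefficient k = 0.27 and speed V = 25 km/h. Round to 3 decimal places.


phi = 1 + k * V / 100
phi = 1 + 0.27 * 25 / 100
phi = 1 + 0.0675
phi = 1.068

1.068


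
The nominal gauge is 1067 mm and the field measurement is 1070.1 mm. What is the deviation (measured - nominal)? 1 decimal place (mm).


Deviation = measured - nominal
Deviation = 1070.1 - 1067
Deviation = 3.1 mm

3.1


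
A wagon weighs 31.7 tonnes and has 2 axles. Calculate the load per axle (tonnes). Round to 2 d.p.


Load per axle = total weight / number of axles
Load = 31.7 / 2
Load = 15.85 tonnes

15.85


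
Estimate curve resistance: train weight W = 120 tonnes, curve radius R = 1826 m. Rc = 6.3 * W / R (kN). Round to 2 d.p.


Rc = 6.3 * W / R
Rc = 6.3 * 120 / 1826
Rc = 756.0 / 1826
Rc = 0.41 kN

0.41


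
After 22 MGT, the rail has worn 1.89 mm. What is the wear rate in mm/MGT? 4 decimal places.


Wear rate = total wear / cumulative tonnage
Rate = 1.89 / 22
Rate = 0.0859 mm/MGT

0.0859


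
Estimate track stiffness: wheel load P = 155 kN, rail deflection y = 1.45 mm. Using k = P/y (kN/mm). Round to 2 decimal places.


Track stiffness k = P / y
k = 155 / 1.45
k = 106.90 kN/mm

106.90


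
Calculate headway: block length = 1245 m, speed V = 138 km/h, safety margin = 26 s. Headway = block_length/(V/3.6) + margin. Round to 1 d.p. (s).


V = 138 / 3.6 = 38.3333 m/s
Block traversal time = 1245 / 38.3333 = 32.4783 s
Headway = 32.4783 + 26
Headway = 58.5 s

58.5


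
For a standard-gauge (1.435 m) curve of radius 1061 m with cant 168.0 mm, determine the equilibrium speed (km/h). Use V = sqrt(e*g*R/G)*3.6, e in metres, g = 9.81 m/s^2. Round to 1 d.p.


Convert cant: e = 168.0 mm = 0.1680 m
V_ms = sqrt(0.1680 * 9.81 * 1061 / 1.435)
V_ms = sqrt(1218.545561) = 34.9077 m/s
V = 34.9077 * 3.6 = 125.7 km/h

125.7


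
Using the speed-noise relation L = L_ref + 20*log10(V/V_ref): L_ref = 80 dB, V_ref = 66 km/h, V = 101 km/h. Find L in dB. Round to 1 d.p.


V/V_ref = 101 / 66 = 1.530303
log10(1.530303) = 0.184777
20 * 0.184777 = 3.6955
L = 80 + 3.6955 = 83.7 dB

83.7


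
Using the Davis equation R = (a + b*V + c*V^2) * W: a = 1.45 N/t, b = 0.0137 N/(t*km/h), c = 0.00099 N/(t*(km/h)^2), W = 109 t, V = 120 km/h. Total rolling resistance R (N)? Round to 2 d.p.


b*V = 0.0137 * 120 = 1.644
c*V^2 = 0.00099 * 14400 = 14.256
R_per_t = 1.45 + 1.644 + 14.256 = 17.35 N/t
R_total = 17.35 * 109 = 1891.15 N

1891.15


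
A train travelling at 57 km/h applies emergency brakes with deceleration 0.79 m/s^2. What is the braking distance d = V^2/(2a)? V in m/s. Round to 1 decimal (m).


Convert speed: V = 57 / 3.6 = 15.8333 m/s
V^2 = 250.6944
d = 250.6944 / (2 * 0.79)
d = 250.6944 / 1.58
d = 158.7 m

158.7


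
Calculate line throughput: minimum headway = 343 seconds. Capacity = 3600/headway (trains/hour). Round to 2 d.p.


Capacity = 3600 / headway
Capacity = 3600 / 343
Capacity = 10.50 trains/hour

10.50


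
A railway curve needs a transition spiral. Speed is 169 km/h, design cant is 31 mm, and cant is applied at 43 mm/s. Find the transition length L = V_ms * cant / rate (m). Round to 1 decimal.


Convert speed: V = 169 / 3.6 = 46.9444 m/s
L = 46.9444 * 31 / 43
L = 1455.2778 / 43
L = 33.8 m

33.8


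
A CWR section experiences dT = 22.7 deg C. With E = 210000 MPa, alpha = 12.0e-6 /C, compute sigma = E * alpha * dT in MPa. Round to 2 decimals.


sigma = E * alpha * dT
sigma = 210000 * 12.0e-6 * 22.7
sigma = 2.52 * 22.7
sigma = 57.20 MPa

57.20


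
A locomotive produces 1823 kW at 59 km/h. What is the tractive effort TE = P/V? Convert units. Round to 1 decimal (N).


Convert: P = 1823 kW = 1823000 W
V = 59 / 3.6 = 16.3889 m/s
TE = 1823000 / 16.3889
TE = 111233.9 N

111233.9


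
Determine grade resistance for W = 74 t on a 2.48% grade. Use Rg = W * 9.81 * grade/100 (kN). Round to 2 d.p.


Rg = W * 9.81 * grade / 100
Rg = 74 * 9.81 * 2.48 / 100
Rg = 725.94 * 0.0248
Rg = 18.00 kN

18.00


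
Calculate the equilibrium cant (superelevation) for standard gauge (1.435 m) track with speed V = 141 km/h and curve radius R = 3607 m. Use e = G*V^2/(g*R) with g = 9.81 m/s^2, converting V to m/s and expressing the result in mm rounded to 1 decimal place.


Convert speed: V = 141 / 3.6 = 39.1667 m/s
Apply formula: e = 1.435 * 39.1667^2 / (9.81 * 3607)
e = 1.435 * 1534.0278 / 35384.67
e = 0.062211 m = 62.2 mm

62.2


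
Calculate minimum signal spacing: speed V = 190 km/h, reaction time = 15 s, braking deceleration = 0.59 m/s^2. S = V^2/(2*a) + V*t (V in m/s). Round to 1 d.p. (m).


V = 190 / 3.6 = 52.7778 m/s
Braking distance = 52.7778^2 / (2*0.59) = 2360.588 m
Sighting distance = 52.7778 * 15 = 791.6667 m
S = 2360.588 + 791.6667 = 3152.3 m

3152.3


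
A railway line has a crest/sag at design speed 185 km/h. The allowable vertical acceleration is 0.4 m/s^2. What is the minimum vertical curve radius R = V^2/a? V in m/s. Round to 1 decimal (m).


Convert speed: V = 185 / 3.6 = 51.3889 m/s
V^2 = 2640.8179 m^2/s^2
R_v = 2640.8179 / 0.4
R_v = 6602.0 m

6602.0


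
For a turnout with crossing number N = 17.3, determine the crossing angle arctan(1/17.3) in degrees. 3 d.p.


1/N = 1/17.3 = 0.057803
angle = arctan(0.057803) = 0.057739 rad
angle = 0.057739 * 180/pi = 3.308 degrees

3.308


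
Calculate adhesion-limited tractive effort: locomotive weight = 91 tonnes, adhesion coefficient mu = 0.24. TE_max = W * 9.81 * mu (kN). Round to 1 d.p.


TE_max = W * g * mu
TE_max = 91 * 9.81 * 0.24
TE_max = 892.71 * 0.24
TE_max = 214.3 kN

214.3


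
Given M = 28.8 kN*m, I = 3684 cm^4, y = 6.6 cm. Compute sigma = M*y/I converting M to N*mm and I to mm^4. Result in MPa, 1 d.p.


Convert units:
M = 28.8 kN*m = 28800000 N*mm
y = 6.6 cm = 66 mm
I = 3684 cm^4 = 36840000 mm^4
sigma = 28800000 * 66 / 36840000
sigma = 51.6 MPa

51.6


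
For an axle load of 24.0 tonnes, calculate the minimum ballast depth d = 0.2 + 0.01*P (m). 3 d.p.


d = 0.2 + 0.01 * 24.0
d = 0.2 + 0.24
d = 0.440 m

0.440


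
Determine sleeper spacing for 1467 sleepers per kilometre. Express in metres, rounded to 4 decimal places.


Spacing = 1000 m / number of sleepers
Spacing = 1000 / 1467
Spacing = 0.6817 m

0.6817


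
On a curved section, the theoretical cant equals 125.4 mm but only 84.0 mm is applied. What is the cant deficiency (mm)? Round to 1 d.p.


Cant deficiency = equilibrium cant - actual cant
CD = 125.4 - 84.0
CD = 41.4 mm

41.4


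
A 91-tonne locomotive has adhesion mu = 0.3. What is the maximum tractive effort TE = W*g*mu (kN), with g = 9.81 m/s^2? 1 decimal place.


TE_max = W * g * mu
TE_max = 91 * 9.81 * 0.3
TE_max = 892.71 * 0.3
TE_max = 267.8 kN

267.8


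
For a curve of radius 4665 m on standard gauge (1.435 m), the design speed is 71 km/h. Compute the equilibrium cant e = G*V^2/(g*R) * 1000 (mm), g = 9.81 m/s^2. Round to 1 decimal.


Convert speed: V = 71 / 3.6 = 19.7222 m/s
Apply formula: e = 1.435 * 19.7222^2 / (9.81 * 4665)
e = 1.435 * 388.966 / 45763.65
e = 0.012197 m = 12.2 mm

12.2


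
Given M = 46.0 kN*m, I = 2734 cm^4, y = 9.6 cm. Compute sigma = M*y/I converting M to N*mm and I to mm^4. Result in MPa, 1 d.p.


Convert units:
M = 46.0 kN*m = 46000000 N*mm
y = 9.6 cm = 96 mm
I = 2734 cm^4 = 27340000 mm^4
sigma = 46000000 * 96 / 27340000
sigma = 161.5 MPa

161.5


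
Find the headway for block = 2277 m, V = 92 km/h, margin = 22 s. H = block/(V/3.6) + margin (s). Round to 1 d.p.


V = 92 / 3.6 = 25.5556 m/s
Block traversal time = 2277 / 25.5556 = 89.1 s
Headway = 89.1 + 22
Headway = 111.1 s

111.1


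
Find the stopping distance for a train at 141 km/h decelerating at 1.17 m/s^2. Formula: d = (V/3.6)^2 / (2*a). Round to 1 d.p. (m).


Convert speed: V = 141 / 3.6 = 39.1667 m/s
V^2 = 1534.0278
d = 1534.0278 / (2 * 1.17)
d = 1534.0278 / 2.34
d = 655.6 m

655.6


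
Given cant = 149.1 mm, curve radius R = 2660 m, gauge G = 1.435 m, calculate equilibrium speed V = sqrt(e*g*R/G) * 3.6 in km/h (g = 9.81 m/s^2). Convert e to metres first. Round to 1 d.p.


Convert cant: e = 149.1 mm = 0.1491 m
V_ms = sqrt(0.1491 * 9.81 * 2660 / 1.435)
V_ms = sqrt(2711.292585) = 52.0701 m/s
V = 52.0701 * 3.6 = 187.5 km/h

187.5


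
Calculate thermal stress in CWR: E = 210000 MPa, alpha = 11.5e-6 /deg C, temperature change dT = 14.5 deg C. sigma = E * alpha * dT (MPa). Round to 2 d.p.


sigma = E * alpha * dT
sigma = 210000 * 11.5e-6 * 14.5
sigma = 2.415 * 14.5
sigma = 35.02 MPa

35.02


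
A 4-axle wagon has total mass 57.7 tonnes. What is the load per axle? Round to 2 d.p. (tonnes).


Load per axle = total weight / number of axles
Load = 57.7 / 4
Load = 14.43 tonnes

14.43


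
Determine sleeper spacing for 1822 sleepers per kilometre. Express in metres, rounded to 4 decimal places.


Spacing = 1000 m / number of sleepers
Spacing = 1000 / 1822
Spacing = 0.5488 m

0.5488


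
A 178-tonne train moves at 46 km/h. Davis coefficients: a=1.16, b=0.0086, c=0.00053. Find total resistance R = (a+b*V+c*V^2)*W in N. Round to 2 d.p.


b*V = 0.0086 * 46 = 0.3956
c*V^2 = 0.00053 * 2116 = 1.12148
R_per_t = 1.16 + 0.3956 + 1.12148 = 2.67708 N/t
R_total = 2.67708 * 178 = 476.52 N

476.52


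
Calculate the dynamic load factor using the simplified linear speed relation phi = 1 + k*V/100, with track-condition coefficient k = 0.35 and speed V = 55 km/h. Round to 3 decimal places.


phi = 1 + k * V / 100
phi = 1 + 0.35 * 55 / 100
phi = 1 + 0.1925
phi = 1.193

1.193


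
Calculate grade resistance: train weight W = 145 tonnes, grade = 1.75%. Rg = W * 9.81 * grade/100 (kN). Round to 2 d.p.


Rg = W * 9.81 * grade / 100
Rg = 145 * 9.81 * 1.75 / 100
Rg = 1422.45 * 0.0175
Rg = 24.89 kN

24.89


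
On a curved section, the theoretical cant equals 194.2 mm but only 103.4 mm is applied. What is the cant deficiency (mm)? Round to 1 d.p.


Cant deficiency = equilibrium cant - actual cant
CD = 194.2 - 103.4
CD = 90.8 mm

90.8


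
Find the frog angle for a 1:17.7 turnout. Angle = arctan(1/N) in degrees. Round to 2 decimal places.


1/N = 1/17.7 = 0.056497
angle = arctan(0.056497) = 0.056437 rad
angle = 0.056437 * 180/pi = 3.23 degrees

3.23


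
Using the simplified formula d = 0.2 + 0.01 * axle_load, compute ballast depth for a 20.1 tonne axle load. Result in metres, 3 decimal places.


d = 0.2 + 0.01 * 20.1
d = 0.2 + 0.201
d = 0.401 m

0.401


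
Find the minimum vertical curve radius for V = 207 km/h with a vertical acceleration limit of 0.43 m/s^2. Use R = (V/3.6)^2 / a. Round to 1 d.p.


Convert speed: V = 207 / 3.6 = 57.5 m/s
V^2 = 3306.25 m^2/s^2
R_v = 3306.25 / 0.43
R_v = 7689.0 m

7689.0


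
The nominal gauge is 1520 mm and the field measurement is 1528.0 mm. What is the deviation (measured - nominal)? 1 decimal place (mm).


Deviation = measured - nominal
Deviation = 1528.0 - 1520
Deviation = 8.0 mm

8.0


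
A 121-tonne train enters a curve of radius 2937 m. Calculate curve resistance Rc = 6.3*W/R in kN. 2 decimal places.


Rc = 6.3 * W / R
Rc = 6.3 * 121 / 2937
Rc = 762.3 / 2937
Rc = 0.26 kN

0.26


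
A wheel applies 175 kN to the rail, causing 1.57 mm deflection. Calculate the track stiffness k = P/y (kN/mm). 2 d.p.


Track stiffness k = P / y
k = 175 / 1.57
k = 111.46 kN/mm

111.46


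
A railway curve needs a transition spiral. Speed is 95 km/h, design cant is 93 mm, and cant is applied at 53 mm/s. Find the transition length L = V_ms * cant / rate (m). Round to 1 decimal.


Convert speed: V = 95 / 3.6 = 26.3889 m/s
L = 26.3889 * 93 / 53
L = 2454.1667 / 53
L = 46.3 m

46.3


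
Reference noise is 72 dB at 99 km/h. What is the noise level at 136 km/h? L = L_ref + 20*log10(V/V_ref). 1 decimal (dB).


V/V_ref = 136 / 99 = 1.373737
log10(1.373737) = 0.137904
20 * 0.137904 = 2.7581
L = 72 + 2.7581 = 74.8 dB

74.8


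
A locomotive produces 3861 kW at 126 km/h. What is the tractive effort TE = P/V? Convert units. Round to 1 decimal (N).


Convert: P = 3861 kW = 3861000 W
V = 126 / 3.6 = 35.0 m/s
TE = 3861000 / 35.0
TE = 110314.3 N

110314.3


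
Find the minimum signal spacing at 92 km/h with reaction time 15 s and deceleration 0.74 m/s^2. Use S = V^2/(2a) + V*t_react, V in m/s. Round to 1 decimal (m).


V = 92 / 3.6 = 25.5556 m/s
Braking distance = 25.5556^2 / (2*0.74) = 441.2746 m
Sighting distance = 25.5556 * 15 = 383.3333 m
S = 441.2746 + 383.3333 = 824.6 m

824.6


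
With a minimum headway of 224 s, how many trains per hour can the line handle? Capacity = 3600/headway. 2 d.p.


Capacity = 3600 / headway
Capacity = 3600 / 224
Capacity = 16.07 trains/hour

16.07


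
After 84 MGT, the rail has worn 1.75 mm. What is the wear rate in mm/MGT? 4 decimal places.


Wear rate = total wear / cumulative tonnage
Rate = 1.75 / 84
Rate = 0.0208 mm/MGT

0.0208


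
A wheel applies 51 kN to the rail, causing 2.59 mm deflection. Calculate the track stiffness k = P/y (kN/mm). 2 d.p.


Track stiffness k = P / y
k = 51 / 2.59
k = 19.69 kN/mm

19.69


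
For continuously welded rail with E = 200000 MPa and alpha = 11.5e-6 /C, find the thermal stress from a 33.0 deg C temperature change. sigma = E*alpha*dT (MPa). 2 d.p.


sigma = E * alpha * dT
sigma = 200000 * 11.5e-6 * 33.0
sigma = 2.3 * 33.0
sigma = 75.90 MPa

75.90


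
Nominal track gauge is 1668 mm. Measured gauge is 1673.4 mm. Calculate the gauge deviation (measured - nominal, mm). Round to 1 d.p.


Deviation = measured - nominal
Deviation = 1673.4 - 1668
Deviation = 5.4 mm

5.4


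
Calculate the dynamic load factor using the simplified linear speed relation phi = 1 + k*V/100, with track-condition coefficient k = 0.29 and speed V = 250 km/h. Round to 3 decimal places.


phi = 1 + k * V / 100
phi = 1 + 0.29 * 250 / 100
phi = 1 + 0.725
phi = 1.725

1.725


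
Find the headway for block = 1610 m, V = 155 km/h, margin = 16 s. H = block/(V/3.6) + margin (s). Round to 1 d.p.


V = 155 / 3.6 = 43.0556 m/s
Block traversal time = 1610 / 43.0556 = 37.3935 s
Headway = 37.3935 + 16
Headway = 53.4 s

53.4


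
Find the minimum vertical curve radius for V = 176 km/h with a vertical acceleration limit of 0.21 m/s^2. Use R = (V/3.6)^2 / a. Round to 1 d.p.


Convert speed: V = 176 / 3.6 = 48.8889 m/s
V^2 = 2390.1235 m^2/s^2
R_v = 2390.1235 / 0.21
R_v = 11381.5 m

11381.5


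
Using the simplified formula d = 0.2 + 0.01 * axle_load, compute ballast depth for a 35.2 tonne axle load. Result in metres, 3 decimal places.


d = 0.2 + 0.01 * 35.2
d = 0.2 + 0.352
d = 0.552 m

0.552


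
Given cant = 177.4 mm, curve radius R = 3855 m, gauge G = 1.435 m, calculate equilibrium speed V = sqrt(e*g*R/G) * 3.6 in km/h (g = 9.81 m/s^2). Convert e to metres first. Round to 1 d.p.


Convert cant: e = 177.4 mm = 0.1774 m
V_ms = sqrt(0.1774 * 9.81 * 3855 / 1.435)
V_ms = sqrt(4675.145206) = 68.375 m/s
V = 68.375 * 3.6 = 246.2 km/h

246.2


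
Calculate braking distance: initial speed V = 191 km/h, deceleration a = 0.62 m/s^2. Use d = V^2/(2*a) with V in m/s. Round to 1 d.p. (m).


Convert speed: V = 191 / 3.6 = 53.0556 m/s
V^2 = 2814.892
d = 2814.892 / (2 * 0.62)
d = 2814.892 / 1.24
d = 2270.1 m

2270.1


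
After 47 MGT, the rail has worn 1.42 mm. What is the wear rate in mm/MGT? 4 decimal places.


Wear rate = total wear / cumulative tonnage
Rate = 1.42 / 47
Rate = 0.0302 mm/MGT

0.0302


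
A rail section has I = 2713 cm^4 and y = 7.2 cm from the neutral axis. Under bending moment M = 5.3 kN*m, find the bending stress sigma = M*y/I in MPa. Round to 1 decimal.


Convert units:
M = 5.3 kN*m = 5300000 N*mm
y = 7.2 cm = 72 mm
I = 2713 cm^4 = 27130000 mm^4
sigma = 5300000 * 72 / 27130000
sigma = 14.1 MPa

14.1


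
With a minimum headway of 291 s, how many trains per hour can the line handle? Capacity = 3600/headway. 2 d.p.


Capacity = 3600 / headway
Capacity = 3600 / 291
Capacity = 12.37 trains/hour

12.37


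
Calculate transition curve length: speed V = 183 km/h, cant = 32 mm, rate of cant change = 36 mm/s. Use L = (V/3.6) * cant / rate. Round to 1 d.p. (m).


Convert speed: V = 183 / 3.6 = 50.8333 m/s
L = 50.8333 * 32 / 36
L = 1626.6667 / 36
L = 45.2 m

45.2


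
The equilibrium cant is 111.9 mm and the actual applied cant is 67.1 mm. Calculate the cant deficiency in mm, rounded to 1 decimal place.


Cant deficiency = equilibrium cant - actual cant
CD = 111.9 - 67.1
CD = 44.8 mm

44.8


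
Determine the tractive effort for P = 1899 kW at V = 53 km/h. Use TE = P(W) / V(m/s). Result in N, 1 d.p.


Convert: P = 1899 kW = 1899000 W
V = 53 / 3.6 = 14.7222 m/s
TE = 1899000 / 14.7222
TE = 128988.7 N

128988.7


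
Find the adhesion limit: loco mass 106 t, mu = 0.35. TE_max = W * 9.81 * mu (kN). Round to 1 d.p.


TE_max = W * g * mu
TE_max = 106 * 9.81 * 0.35
TE_max = 1039.86 * 0.35
TE_max = 364.0 kN

364.0


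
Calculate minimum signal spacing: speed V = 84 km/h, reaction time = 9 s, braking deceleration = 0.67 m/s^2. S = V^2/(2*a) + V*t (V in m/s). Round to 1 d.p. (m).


V = 84 / 3.6 = 23.3333 m/s
Braking distance = 23.3333^2 / (2*0.67) = 406.3018 m
Sighting distance = 23.3333 * 9 = 210.0 m
S = 406.3018 + 210.0 = 616.3 m

616.3


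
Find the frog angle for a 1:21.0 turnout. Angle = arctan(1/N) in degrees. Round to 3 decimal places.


1/N = 1/21.0 = 0.047619
angle = arctan(0.047619) = 0.047583 rad
angle = 0.047583 * 180/pi = 2.726 degrees

2.726


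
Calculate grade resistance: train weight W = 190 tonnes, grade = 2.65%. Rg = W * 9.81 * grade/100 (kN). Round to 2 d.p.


Rg = W * 9.81 * grade / 100
Rg = 190 * 9.81 * 2.65 / 100
Rg = 1863.9 * 0.0265
Rg = 49.39 kN

49.39


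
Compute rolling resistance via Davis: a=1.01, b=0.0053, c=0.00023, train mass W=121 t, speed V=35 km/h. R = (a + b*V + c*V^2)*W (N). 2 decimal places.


b*V = 0.0053 * 35 = 0.1855
c*V^2 = 0.00023 * 1225 = 0.28175
R_per_t = 1.01 + 0.1855 + 0.28175 = 1.47725 N/t
R_total = 1.47725 * 121 = 178.75 N

178.75


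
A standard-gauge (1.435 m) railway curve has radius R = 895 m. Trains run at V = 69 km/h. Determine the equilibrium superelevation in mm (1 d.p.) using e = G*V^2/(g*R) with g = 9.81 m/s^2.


Convert speed: V = 69 / 3.6 = 19.1667 m/s
Apply formula: e = 1.435 * 19.1667^2 / (9.81 * 895)
e = 1.435 * 367.3611 / 8779.95
e = 0.060042 m = 60.0 mm

60.0


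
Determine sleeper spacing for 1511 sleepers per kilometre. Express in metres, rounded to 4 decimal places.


Spacing = 1000 m / number of sleepers
Spacing = 1000 / 1511
Spacing = 0.6618 m

0.6618


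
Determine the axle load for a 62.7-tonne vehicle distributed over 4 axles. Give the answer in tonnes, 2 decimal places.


Load per axle = total weight / number of axles
Load = 62.7 / 4
Load = 15.68 tonnes

15.68


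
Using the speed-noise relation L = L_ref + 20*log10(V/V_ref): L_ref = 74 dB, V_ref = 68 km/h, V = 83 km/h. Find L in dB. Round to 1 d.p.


V/V_ref = 83 / 68 = 1.220588
log10(1.220588) = 0.086569
20 * 0.086569 = 1.7314
L = 74 + 1.7314 = 75.7 dB

75.7


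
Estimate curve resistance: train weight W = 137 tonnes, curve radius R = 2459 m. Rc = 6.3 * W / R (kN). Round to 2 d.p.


Rc = 6.3 * W / R
Rc = 6.3 * 137 / 2459
Rc = 863.1 / 2459
Rc = 0.35 kN

0.35


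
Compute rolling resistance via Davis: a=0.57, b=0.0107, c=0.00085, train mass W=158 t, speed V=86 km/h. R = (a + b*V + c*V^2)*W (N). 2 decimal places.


b*V = 0.0107 * 86 = 0.9202
c*V^2 = 0.00085 * 7396 = 6.2866
R_per_t = 0.57 + 0.9202 + 6.2866 = 7.7768 N/t
R_total = 7.7768 * 158 = 1228.73 N

1228.73


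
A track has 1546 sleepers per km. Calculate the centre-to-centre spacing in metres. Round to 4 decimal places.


Spacing = 1000 m / number of sleepers
Spacing = 1000 / 1546
Spacing = 0.6468 m

0.6468


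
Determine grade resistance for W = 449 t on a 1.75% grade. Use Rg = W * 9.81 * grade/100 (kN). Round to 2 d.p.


Rg = W * 9.81 * grade / 100
Rg = 449 * 9.81 * 1.75 / 100
Rg = 4404.69 * 0.0175
Rg = 77.08 kN

77.08


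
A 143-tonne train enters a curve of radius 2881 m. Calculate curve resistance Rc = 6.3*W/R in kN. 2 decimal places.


Rc = 6.3 * W / R
Rc = 6.3 * 143 / 2881
Rc = 900.9 / 2881
Rc = 0.31 kN

0.31


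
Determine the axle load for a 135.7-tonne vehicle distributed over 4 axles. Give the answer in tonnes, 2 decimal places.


Load per axle = total weight / number of axles
Load = 135.7 / 4
Load = 33.93 tonnes

33.93


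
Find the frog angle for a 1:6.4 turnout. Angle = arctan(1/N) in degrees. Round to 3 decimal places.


1/N = 1/6.4 = 0.15625
angle = arctan(0.15625) = 0.154997 rad
angle = 0.154997 * 180/pi = 8.881 degrees

8.881


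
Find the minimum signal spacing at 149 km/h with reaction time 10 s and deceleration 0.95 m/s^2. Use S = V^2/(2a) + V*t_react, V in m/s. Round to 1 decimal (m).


V = 149 / 3.6 = 41.3889 m/s
Braking distance = 41.3889^2 / (2*0.95) = 901.6001 m
Sighting distance = 41.3889 * 10 = 413.8889 m
S = 901.6001 + 413.8889 = 1315.5 m

1315.5


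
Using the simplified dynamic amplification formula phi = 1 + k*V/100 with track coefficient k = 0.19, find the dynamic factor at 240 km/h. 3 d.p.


phi = 1 + k * V / 100
phi = 1 + 0.19 * 240 / 100
phi = 1 + 0.456
phi = 1.456

1.456


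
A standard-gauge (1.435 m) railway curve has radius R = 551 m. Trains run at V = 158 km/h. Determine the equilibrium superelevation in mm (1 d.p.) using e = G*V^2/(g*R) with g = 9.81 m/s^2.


Convert speed: V = 158 / 3.6 = 43.8889 m/s
Apply formula: e = 1.435 * 43.8889^2 / (9.81 * 551)
e = 1.435 * 1926.2346 / 5405.31
e = 0.511376 m = 511.4 mm

511.4


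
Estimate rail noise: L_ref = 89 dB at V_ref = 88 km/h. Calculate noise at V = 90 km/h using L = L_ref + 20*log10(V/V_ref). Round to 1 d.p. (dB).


V/V_ref = 90 / 88 = 1.022727
log10(1.022727) = 0.00976
20 * 0.00976 = 0.1952
L = 89 + 0.1952 = 89.2 dB

89.2


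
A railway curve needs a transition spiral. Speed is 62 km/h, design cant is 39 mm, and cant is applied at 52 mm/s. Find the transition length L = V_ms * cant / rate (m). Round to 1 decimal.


Convert speed: V = 62 / 3.6 = 17.2222 m/s
L = 17.2222 * 39 / 52
L = 671.6667 / 52
L = 12.9 m

12.9


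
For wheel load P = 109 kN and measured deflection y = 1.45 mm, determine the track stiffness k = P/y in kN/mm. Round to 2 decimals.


Track stiffness k = P / y
k = 109 / 1.45
k = 75.17 kN/mm

75.17


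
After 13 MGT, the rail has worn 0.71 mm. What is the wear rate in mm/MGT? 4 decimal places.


Wear rate = total wear / cumulative tonnage
Rate = 0.71 / 13
Rate = 0.0546 mm/MGT

0.0546


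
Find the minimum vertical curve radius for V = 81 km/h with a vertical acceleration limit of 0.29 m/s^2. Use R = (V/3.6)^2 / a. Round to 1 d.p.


Convert speed: V = 81 / 3.6 = 22.5 m/s
V^2 = 506.25 m^2/s^2
R_v = 506.25 / 0.29
R_v = 1745.7 m

1745.7


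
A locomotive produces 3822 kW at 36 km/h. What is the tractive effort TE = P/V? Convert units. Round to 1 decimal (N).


Convert: P = 3822 kW = 3822000 W
V = 36 / 3.6 = 10.0 m/s
TE = 3822000 / 10.0
TE = 382200.0 N

382200.0
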